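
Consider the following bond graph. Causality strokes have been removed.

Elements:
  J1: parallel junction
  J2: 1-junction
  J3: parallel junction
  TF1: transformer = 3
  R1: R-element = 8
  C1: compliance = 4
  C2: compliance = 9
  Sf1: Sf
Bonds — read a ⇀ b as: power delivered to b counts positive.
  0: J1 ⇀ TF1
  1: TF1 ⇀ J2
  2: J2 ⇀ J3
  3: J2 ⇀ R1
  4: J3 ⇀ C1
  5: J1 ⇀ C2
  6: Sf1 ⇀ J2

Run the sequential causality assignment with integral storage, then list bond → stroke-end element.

bond 6 stroke→Sf1  (Sf1 (Sf) sets flow on bond)
bond 1 stroke→J2  (common-f at J2 fixed by 6)
bond 2 stroke→J2  (1-jn J2 has f-setter on 6)
bond 3 stroke→J2  (J2 flow already set via bond 6)
bond 4 stroke→J3  (closing 0-jn rule on J3)
bond 0 stroke→TF1  (TF1 one-in-one-out from 1)
bond 5 stroke→J1  (closing 0-jn rule on J1)

#0 stroke→TF1
#1 stroke→J2
#2 stroke→J2
#3 stroke→J2
#4 stroke→J3
#5 stroke→J1
#6 stroke→Sf1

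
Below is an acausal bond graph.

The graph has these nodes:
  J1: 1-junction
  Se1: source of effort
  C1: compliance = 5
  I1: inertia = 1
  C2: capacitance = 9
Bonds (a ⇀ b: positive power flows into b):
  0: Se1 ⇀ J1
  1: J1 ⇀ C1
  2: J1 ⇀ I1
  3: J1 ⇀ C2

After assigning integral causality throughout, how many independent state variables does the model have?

3  (C1, C2, I1 all integral)

#0 stroke at J1  (Se1 (Se) sets effort on bond)
#1 stroke at J1  (C1 outputs effort q/C1)
#2 stroke at I1  (prefer integral on I1)
#3 stroke at J1  (J1: bond 2 brought flow, rest push out)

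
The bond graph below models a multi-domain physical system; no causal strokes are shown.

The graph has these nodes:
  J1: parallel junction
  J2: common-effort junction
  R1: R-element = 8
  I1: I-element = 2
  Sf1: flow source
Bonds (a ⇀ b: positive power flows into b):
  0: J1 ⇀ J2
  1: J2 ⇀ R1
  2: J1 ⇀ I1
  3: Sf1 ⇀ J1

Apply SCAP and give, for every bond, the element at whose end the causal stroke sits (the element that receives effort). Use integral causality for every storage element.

β3 stroke→Sf1  (Sf1: flow source, stroke at near end)
β2 stroke→I1  (I1 integral (f out))
β0 stroke→J1  (closing 0-jn rule on J1)
β1 stroke→J2  (closing 0-jn rule on J2)

bond 0 |J1
bond 1 |J2
bond 2 |I1
bond 3 |Sf1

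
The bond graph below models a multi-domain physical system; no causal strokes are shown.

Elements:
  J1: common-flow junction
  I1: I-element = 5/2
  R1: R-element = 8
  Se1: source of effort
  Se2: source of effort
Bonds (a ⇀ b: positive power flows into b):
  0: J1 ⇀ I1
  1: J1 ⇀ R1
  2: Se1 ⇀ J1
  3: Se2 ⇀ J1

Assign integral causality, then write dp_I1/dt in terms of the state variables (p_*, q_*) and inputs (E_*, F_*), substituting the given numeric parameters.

dp_I1/dt = E_Se1 + E_Se2 - 16*p_I1/5

b2 |J1  (source Se1 imposes e)
b3 |J1  (source Se2 imposes e)
b0 |I1  (I1 outputs flow p/I1)
b1 |J1  (1-jn J1 has f-setter on 0)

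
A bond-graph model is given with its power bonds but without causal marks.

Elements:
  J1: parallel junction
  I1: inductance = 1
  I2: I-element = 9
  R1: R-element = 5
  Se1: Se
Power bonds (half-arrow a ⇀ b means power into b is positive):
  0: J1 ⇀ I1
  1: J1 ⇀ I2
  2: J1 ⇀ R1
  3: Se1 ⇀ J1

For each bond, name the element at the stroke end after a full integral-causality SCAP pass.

#3 |J1  (Se1: effort source, stroke at far end)
#0 |I1  (J1: bond 3 brought effort, rest push out)
#1 |I2  (common-e at J1 fixed by 3)
#2 |R1  (J1: bond 3 brought effort, rest push out)

bond 0 stroke at I1
bond 1 stroke at I2
bond 2 stroke at R1
bond 3 stroke at J1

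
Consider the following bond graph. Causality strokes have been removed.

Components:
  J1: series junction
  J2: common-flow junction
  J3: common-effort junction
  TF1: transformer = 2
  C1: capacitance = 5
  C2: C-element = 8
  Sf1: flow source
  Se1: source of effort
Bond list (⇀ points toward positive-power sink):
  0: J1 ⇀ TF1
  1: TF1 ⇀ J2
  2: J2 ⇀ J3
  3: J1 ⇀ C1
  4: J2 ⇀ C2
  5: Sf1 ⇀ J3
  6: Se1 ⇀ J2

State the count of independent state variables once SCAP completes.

b5 |Sf1  (source Sf1 imposes f)
b6 |J2  (source Se1 imposes e)
b2 |J3  (J3: last free bond brings effort in)
b1 |J2  (common-f at J2 fixed by 2)
b4 |J2  (J2: bond 2 brought flow, rest push out)
b0 |TF1  (through TF1, causality passes straight; one stroke at TF1)
b3 |J1  (common-f at J1 fixed by 0)

2  (C1, C2 all integral)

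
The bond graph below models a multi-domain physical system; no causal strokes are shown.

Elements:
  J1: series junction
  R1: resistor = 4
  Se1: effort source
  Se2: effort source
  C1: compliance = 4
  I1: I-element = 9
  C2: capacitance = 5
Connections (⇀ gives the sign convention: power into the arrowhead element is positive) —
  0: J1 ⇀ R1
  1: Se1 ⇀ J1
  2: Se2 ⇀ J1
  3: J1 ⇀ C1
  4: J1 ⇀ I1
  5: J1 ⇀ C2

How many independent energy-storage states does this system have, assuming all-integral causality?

3  (C1, C2, I1 all integral)

#1 |J1  (Se1: effort source, stroke at far end)
#2 |J1  (Se2 (Se) sets effort on bond)
#3 |J1  (prefer integral on C1)
#4 |I1  (I1 outputs flow p/I1)
#0 |J1  (1-jn J1 has f-setter on 4)
#5 |J1  (J1: bond 4 brought flow, rest push out)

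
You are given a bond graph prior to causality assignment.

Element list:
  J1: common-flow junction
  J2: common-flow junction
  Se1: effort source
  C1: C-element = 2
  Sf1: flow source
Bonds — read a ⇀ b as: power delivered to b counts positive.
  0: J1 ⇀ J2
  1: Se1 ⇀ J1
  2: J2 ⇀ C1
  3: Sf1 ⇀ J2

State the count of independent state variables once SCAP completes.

#1 →J1  (Se1 (Se) sets effort on bond)
#3 →Sf1  (Sf1 fixes flow; stroke at Sf1)
#0 →J2  (closing 1-jn rule on J1)
#2 →J2  (common-f at J2 fixed by 3)

1  (C1 all integral)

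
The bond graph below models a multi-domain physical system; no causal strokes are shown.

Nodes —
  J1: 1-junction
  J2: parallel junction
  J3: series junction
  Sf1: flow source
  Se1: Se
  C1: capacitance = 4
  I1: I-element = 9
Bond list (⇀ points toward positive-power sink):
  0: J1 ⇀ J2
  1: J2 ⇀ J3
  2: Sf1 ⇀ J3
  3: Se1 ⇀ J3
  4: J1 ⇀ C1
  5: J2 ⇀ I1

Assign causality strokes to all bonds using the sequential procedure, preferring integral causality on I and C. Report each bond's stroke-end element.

β2 stroke→Sf1  (Sf1 (Sf) sets flow on bond)
β3 stroke→J3  (Se1: effort source, stroke at far end)
β1 stroke→J3  (J3: bond 2 brought flow, rest push out)
β4 stroke→J1  (C1: C, integral causality)
β0 stroke→J2  (closing 1-jn rule on J1)
β5 stroke→I1  (0-jn J2 has e-setter on 0)

bond 0 stroke at J2
bond 1 stroke at J3
bond 2 stroke at Sf1
bond 3 stroke at J3
bond 4 stroke at J1
bond 5 stroke at I1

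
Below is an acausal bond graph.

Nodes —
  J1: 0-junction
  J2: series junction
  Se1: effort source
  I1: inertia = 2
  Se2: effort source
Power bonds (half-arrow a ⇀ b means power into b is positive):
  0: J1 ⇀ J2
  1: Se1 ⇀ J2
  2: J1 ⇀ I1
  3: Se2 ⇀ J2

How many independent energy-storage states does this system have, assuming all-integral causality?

1  (I1 all integral)

bond 1 stroke→J2  (source Se1 imposes e)
bond 3 stroke→J2  (Se2: effort source, stroke at far end)
bond 0 stroke→J1  (J2: last free bond brings flow in)
bond 2 stroke→I1  (0-jn J1 has e-setter on 0)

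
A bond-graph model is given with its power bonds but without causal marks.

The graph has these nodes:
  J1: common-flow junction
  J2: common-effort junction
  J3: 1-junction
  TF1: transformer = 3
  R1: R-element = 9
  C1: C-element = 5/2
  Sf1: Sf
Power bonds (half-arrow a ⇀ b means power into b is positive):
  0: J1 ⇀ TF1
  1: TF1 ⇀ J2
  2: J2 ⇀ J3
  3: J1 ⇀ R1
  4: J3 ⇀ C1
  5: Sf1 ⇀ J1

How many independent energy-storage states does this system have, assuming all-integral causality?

β5 |Sf1  (Sf1 (Sf) sets flow on bond)
β0 |J1  (J1: bond 5 brought flow, rest push out)
β3 |J1  (J1 flow already set via bond 5)
β1 |TF1  (TF1: transformer flips bond 0)
β2 |J2  (J2: last free bond brings effort in)
β4 |J3  (1-jn J3 has f-setter on 2)

1  (C1 all integral)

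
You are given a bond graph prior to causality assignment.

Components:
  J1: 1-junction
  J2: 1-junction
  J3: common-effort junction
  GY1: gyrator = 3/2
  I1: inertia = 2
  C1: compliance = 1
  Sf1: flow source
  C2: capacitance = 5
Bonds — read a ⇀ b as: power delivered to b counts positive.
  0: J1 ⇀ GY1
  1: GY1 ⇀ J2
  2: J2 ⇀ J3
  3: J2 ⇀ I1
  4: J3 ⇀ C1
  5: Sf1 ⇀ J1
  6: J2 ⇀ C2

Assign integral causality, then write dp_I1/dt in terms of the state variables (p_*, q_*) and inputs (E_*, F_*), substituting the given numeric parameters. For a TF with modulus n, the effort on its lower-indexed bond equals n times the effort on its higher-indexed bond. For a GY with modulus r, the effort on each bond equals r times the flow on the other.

dp_I1/dt = 3*F_Sf1/2 - q_C1 - q_C2/5

b5 |Sf1  (Sf1 fixes flow; stroke at Sf1)
b0 |J1  (J1 flow already set via bond 5)
b1 |J2  (GY GY1: same side as bond 0)
b3 |I1  (prefer integral on I1)
b2 |J2  (1-jn J2 has f-setter on 3)
b6 |J2  (common-f at J2 fixed by 3)
b4 |J3  (only one effort-in slot at J3)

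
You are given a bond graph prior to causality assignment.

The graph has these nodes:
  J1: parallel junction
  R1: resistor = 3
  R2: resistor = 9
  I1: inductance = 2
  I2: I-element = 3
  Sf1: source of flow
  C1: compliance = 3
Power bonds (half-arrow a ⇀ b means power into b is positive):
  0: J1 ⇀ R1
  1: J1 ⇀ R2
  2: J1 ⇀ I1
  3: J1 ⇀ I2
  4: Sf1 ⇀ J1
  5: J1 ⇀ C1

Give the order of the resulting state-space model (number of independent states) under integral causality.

3  (C1, I1, I2 all integral)

β4 stroke→Sf1  (source Sf1 imposes f)
β2 stroke→I1  (I1: I, integral causality)
β3 stroke→I2  (I2 integral (f out))
β5 stroke→J1  (C1 integral (e out))
β0 stroke→R1  (J1: bond 5 brought effort, rest push out)
β1 stroke→R2  (J1 effort already set via bond 5)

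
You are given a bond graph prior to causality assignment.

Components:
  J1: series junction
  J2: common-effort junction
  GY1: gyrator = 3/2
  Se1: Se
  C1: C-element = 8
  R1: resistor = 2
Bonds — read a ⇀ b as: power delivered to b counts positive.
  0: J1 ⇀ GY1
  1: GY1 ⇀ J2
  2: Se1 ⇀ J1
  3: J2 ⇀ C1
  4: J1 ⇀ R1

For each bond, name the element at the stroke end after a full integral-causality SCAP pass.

#0 stroke at GY1
#1 stroke at GY1
#2 stroke at J1
#3 stroke at J2
#4 stroke at J1

β2 |J1  (Se1: effort source, stroke at far end)
β3 |J2  (C1 outputs effort q/C1)
β1 |GY1  (common-e at J2 fixed by 3)
β0 |GY1  (through GY1, causality inverts; strokes same side of GY1)
β4 |J1  (common-f at J1 fixed by 0)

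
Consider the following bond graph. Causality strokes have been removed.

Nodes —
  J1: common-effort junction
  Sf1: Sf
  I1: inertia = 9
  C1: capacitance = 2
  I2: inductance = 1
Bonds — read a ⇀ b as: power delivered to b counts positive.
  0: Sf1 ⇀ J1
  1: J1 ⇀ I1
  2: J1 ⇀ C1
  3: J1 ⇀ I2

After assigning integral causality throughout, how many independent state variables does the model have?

3  (C1, I1, I2 all integral)

β0 →Sf1  (Sf1: flow source, stroke at near end)
β1 →I1  (prefer integral on I1)
β2 →J1  (prefer integral on C1)
β3 →I2  (0-jn J1 has e-setter on 2)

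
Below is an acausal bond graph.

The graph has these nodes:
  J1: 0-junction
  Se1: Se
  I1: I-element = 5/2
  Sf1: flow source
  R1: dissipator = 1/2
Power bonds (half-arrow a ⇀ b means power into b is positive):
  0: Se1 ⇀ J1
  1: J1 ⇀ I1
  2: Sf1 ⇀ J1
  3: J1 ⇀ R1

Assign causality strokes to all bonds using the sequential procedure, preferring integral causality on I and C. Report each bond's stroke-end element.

β0 stroke→J1  (Se1 fixes effort; stroke away)
β2 stroke→Sf1  (Sf1 fixes flow; stroke at Sf1)
β1 stroke→I1  (0-jn J1 has e-setter on 0)
β3 stroke→R1  (J1: bond 0 brought effort, rest push out)

bond 0 stroke→J1
bond 1 stroke→I1
bond 2 stroke→Sf1
bond 3 stroke→R1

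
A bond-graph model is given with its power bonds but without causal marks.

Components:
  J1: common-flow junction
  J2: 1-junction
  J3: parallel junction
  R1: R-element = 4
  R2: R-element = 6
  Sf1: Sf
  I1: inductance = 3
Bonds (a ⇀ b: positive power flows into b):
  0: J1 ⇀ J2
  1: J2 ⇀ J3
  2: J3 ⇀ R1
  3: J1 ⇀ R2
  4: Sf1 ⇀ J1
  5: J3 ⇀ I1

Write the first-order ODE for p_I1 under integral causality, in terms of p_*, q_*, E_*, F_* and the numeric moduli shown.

dp_I1/dt = 4*F_Sf1 - 4*p_I1/3

bond 4 stroke at Sf1  (Sf1 fixes flow; stroke at Sf1)
bond 0 stroke at J1  (common-f at J1 fixed by 4)
bond 3 stroke at J1  (J1: bond 4 brought flow, rest push out)
bond 1 stroke at J2  (common-f at J2 fixed by 0)
bond 5 stroke at I1  (I1: I, integral causality)
bond 2 stroke at J3  (closing 0-jn rule on J3)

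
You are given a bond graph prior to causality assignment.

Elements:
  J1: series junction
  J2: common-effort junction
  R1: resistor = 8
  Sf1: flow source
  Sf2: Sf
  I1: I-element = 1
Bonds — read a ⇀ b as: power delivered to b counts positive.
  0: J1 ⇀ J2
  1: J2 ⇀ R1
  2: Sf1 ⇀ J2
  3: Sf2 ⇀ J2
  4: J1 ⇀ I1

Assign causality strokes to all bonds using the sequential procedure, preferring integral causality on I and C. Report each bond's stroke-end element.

β2 stroke→Sf1  (Sf1: flow source, stroke at near end)
β3 stroke→Sf2  (Sf2: flow source, stroke at near end)
β4 stroke→I1  (I1 integral (f out))
β0 stroke→J1  (common-f at J1 fixed by 4)
β1 stroke→J2  (J2: last free bond brings effort in)

bond 0 stroke at J1
bond 1 stroke at J2
bond 2 stroke at Sf1
bond 3 stroke at Sf2
bond 4 stroke at I1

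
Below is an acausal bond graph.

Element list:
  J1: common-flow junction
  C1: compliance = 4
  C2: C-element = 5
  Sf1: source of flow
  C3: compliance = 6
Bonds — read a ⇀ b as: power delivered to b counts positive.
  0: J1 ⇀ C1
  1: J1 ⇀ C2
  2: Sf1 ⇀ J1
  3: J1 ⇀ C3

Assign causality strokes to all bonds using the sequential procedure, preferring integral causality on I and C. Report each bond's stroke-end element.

#0 |J1
#1 |J1
#2 |Sf1
#3 |J1

#2 stroke at Sf1  (Sf1 (Sf) sets flow on bond)
#0 stroke at J1  (J1 flow already set via bond 2)
#1 stroke at J1  (1-jn J1 has f-setter on 2)
#3 stroke at J1  (1-jn J1 has f-setter on 2)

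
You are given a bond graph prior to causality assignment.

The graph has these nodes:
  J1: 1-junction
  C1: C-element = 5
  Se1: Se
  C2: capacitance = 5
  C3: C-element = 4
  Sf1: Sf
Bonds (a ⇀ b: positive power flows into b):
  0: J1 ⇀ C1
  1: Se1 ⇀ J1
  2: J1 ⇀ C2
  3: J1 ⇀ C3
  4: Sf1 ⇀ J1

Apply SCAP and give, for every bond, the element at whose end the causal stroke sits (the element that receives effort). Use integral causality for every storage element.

#0 →J1
#1 →J1
#2 →J1
#3 →J1
#4 →Sf1

β1 |J1  (Se1 (Se) sets effort on bond)
β4 |Sf1  (Sf1 fixes flow; stroke at Sf1)
β0 |J1  (J1 flow already set via bond 4)
β2 |J1  (J1 flow already set via bond 4)
β3 |J1  (J1 flow already set via bond 4)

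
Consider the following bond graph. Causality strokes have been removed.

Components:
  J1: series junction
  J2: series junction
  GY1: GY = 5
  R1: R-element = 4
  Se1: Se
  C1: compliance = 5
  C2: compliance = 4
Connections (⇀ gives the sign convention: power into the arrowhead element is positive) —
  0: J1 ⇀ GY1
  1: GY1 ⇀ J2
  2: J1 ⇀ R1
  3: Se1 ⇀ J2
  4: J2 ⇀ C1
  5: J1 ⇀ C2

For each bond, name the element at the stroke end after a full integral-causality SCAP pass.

b0 stroke at GY1
b1 stroke at GY1
b2 stroke at J1
b3 stroke at J2
b4 stroke at J2
b5 stroke at J1

β3 →J2  (Se1: effort source, stroke at far end)
β4 →J2  (prefer integral on C1)
β1 →GY1  (only one flow-in slot at J2)
β0 →GY1  (GY1 both-in/both-out from 1)
β2 →J1  (J1: bond 0 brought flow, rest push out)
β5 →J1  (J1 flow already set via bond 0)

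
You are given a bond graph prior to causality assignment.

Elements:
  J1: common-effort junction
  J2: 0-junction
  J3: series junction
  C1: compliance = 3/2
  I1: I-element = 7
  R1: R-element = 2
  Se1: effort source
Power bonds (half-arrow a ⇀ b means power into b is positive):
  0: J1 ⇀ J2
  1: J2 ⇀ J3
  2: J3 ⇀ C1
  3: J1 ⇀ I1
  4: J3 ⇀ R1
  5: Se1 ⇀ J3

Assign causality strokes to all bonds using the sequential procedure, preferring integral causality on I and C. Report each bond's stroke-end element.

β0 →J1
β1 →J2
β2 →J3
β3 →I1
β4 →J3
β5 →J3

b5 stroke at J3  (Se1 (Se) sets effort on bond)
b2 stroke at J3  (C1 outputs effort q/C1)
b3 stroke at I1  (I1: I, integral causality)
b0 stroke at J1  (only one effort-in slot at J1)
b1 stroke at J2  (J2: last free bond brings effort in)
b4 stroke at J3  (J3: bond 1 brought flow, rest push out)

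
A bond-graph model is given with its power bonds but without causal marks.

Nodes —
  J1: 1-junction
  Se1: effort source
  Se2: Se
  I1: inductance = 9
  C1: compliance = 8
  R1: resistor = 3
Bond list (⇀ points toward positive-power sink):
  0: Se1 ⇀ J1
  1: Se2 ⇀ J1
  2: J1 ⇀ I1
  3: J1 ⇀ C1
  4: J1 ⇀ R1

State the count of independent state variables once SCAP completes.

β0 stroke at J1  (Se1 fixes effort; stroke away)
β1 stroke at J1  (Se2 (Se) sets effort on bond)
β2 stroke at I1  (I1 outputs flow p/I1)
β3 stroke at J1  (J1: bond 2 brought flow, rest push out)
β4 stroke at J1  (J1: bond 2 brought flow, rest push out)

2  (C1, I1 all integral)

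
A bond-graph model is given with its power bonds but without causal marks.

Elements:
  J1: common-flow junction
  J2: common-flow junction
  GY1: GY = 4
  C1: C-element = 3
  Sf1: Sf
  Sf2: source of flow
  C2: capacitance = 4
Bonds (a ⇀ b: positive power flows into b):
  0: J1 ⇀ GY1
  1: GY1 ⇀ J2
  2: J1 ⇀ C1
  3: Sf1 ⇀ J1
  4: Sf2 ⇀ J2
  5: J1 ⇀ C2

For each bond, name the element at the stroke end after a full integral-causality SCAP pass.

β3 stroke→Sf1  (Sf1 fixes flow; stroke at Sf1)
β4 stroke→Sf2  (Sf2: flow source, stroke at near end)
β0 stroke→J1  (J1 flow already set via bond 3)
β2 stroke→J1  (J1: bond 3 brought flow, rest push out)
β5 stroke→J1  (J1 flow already set via bond 3)
β1 stroke→J2  (J2 flow already set via bond 4)

#0 stroke at J1
#1 stroke at J2
#2 stroke at J1
#3 stroke at Sf1
#4 stroke at Sf2
#5 stroke at J1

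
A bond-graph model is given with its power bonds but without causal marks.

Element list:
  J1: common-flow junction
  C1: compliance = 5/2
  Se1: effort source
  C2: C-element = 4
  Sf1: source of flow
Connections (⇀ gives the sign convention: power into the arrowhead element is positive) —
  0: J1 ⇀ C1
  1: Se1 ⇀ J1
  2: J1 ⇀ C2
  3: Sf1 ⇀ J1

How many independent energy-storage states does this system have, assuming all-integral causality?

b1 →J1  (Se1 (Se) sets effort on bond)
b3 →Sf1  (Sf1: flow source, stroke at near end)
b0 →J1  (1-jn J1 has f-setter on 3)
b2 →J1  (J1: bond 3 brought flow, rest push out)

2  (C1, C2 all integral)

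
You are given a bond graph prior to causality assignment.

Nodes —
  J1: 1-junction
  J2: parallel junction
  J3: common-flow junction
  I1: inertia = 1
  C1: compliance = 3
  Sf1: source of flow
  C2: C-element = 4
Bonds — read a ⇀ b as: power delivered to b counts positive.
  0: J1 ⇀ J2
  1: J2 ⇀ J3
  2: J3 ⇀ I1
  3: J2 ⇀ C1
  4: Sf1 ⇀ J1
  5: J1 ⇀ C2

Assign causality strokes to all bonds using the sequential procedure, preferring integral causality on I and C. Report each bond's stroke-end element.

β0 stroke at J1
β1 stroke at J3
β2 stroke at I1
β3 stroke at J2
β4 stroke at Sf1
β5 stroke at J1

β4 →Sf1  (Sf1: flow source, stroke at near end)
β0 →J1  (J1: bond 4 brought flow, rest push out)
β5 →J1  (J1: bond 4 brought flow, rest push out)
β2 →I1  (I1 outputs flow p/I1)
β1 →J3  (J3: bond 2 brought flow, rest push out)
β3 →J2  (only one effort-in slot at J2)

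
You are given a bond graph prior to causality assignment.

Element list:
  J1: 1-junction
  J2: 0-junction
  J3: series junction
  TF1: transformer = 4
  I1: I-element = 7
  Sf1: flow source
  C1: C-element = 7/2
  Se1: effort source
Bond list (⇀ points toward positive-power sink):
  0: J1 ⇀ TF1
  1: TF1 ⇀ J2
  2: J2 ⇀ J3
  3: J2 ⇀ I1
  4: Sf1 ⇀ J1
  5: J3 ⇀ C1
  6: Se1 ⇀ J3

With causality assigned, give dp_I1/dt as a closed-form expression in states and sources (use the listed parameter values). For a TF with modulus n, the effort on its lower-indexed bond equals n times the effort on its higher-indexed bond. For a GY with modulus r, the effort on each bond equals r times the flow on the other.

dp_I1/dt = -E_Se1 + 2*q_C1/7

bond 4 stroke→Sf1  (Sf1 fixes flow; stroke at Sf1)
bond 6 stroke→J3  (Se1 fixes effort; stroke away)
bond 0 stroke→J1  (J1 flow already set via bond 4)
bond 1 stroke→TF1  (TF1: transformer flips bond 0)
bond 3 stroke→I1  (prefer integral on I1)
bond 2 stroke→J2  (only one effort-in slot at J2)
bond 5 stroke→J3  (J3 flow already set via bond 2)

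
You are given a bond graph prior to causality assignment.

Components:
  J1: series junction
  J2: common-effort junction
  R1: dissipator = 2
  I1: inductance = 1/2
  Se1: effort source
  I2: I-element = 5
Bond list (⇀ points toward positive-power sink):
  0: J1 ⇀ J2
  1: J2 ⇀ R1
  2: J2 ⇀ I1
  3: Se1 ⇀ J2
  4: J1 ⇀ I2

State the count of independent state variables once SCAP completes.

2  (I1, I2 all integral)

#3 →J2  (Se1 (Se) sets effort on bond)
#0 →J1  (J2 effort already set via bond 3)
#1 →R1  (J2 effort already set via bond 3)
#2 →I1  (J2 effort already set via bond 3)
#4 →I2  (only one flow-in slot at J1)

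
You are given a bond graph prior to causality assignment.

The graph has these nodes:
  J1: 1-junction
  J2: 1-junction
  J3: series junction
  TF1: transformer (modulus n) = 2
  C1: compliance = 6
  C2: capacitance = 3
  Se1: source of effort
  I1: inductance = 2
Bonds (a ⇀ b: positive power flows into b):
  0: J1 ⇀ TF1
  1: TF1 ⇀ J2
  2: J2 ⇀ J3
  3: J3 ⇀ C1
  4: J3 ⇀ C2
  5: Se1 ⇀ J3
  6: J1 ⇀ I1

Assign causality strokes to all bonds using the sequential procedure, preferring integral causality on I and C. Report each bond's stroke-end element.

bond 0 |J1
bond 1 |TF1
bond 2 |J2
bond 3 |J3
bond 4 |J3
bond 5 |J3
bond 6 |I1

#5 stroke→J3  (Se1 fixes effort; stroke away)
#3 stroke→J3  (prefer integral on C1)
#4 stroke→J3  (C2 integral (e out))
#2 stroke→J2  (J3: last free bond brings flow in)
#1 stroke→TF1  (only one flow-in slot at J2)
#0 stroke→J1  (TF1 one-in-one-out from 1)
#6 stroke→I1  (closing 1-jn rule on J1)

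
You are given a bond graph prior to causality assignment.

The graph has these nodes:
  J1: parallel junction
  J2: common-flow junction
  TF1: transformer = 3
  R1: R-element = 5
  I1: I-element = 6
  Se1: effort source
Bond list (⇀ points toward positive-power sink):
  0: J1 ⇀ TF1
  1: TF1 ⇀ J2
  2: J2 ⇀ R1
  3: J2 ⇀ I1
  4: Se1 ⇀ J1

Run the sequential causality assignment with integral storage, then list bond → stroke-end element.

β4 |J1  (source Se1 imposes e)
β0 |TF1  (J1 effort already set via bond 4)
β1 |J2  (TF1: transformer flips bond 0)
β3 |I1  (prefer integral on I1)
β2 |J2  (J2 flow already set via bond 3)

#0 |TF1
#1 |J2
#2 |J2
#3 |I1
#4 |J1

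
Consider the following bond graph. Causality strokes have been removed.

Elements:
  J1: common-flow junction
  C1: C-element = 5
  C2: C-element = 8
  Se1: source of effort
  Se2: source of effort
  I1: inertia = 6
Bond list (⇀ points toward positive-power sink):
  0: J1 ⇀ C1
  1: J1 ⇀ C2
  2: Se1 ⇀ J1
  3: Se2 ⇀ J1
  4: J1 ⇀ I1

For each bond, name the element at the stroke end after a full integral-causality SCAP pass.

#0 |J1
#1 |J1
#2 |J1
#3 |J1
#4 |I1

β2 stroke at J1  (Se1 fixes effort; stroke away)
β3 stroke at J1  (Se2 (Se) sets effort on bond)
β0 stroke at J1  (C1 integral (e out))
β1 stroke at J1  (prefer integral on C2)
β4 stroke at I1  (J1: last free bond brings flow in)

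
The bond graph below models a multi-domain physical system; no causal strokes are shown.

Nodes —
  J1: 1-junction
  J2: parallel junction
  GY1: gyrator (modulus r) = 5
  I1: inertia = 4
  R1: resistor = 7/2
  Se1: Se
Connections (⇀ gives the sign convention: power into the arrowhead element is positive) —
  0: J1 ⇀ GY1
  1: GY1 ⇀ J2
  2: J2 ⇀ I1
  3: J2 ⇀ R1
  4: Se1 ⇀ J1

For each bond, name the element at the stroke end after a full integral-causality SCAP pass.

b0 |GY1
b1 |GY1
b2 |I1
b3 |J2
b4 |J1

bond 4 stroke→J1  (Se1 (Se) sets effort on bond)
bond 0 stroke→GY1  (closing 1-jn rule on J1)
bond 1 stroke→GY1  (GY GY1: same side as bond 0)
bond 2 stroke→I1  (I1 integral (f out))
bond 3 stroke→J2  (J2 needs exactly one e-in)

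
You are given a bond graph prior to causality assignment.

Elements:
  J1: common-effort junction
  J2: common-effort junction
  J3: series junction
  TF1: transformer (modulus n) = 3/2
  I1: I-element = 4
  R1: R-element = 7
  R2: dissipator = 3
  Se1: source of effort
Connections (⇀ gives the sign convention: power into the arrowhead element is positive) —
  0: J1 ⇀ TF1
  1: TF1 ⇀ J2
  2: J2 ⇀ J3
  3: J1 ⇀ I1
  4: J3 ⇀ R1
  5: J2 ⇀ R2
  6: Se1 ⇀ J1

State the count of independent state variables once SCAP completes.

b6 |J1  (Se1: effort source, stroke at far end)
b0 |TF1  (common-e at J1 fixed by 6)
b3 |I1  (0-jn J1 has e-setter on 6)
b1 |J2  (TF1: transformer flips bond 0)
b2 |J3  (common-e at J2 fixed by 1)
b5 |R2  (J2 effort already set via bond 1)
b4 |R1  (only one flow-in slot at J3)

1  (I1 all integral)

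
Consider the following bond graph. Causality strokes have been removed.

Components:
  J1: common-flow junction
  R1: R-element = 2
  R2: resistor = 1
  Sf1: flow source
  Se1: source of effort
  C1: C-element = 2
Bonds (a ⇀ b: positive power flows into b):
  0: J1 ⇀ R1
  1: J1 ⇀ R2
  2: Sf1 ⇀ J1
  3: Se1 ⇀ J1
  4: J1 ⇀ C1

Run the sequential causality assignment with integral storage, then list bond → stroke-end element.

#0 |J1
#1 |J1
#2 |Sf1
#3 |J1
#4 |J1

β2 |Sf1  (Sf1 (Sf) sets flow on bond)
β3 |J1  (Se1 fixes effort; stroke away)
β0 |J1  (common-f at J1 fixed by 2)
β1 |J1  (common-f at J1 fixed by 2)
β4 |J1  (J1: bond 2 brought flow, rest push out)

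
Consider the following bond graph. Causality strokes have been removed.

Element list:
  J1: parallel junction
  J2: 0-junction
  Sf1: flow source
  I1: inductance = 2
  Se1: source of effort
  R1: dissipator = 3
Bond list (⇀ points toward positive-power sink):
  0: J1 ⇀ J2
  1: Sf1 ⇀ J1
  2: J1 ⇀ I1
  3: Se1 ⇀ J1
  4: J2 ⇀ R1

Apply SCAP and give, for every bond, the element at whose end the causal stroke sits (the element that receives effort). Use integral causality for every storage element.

β1 stroke→Sf1  (Sf1: flow source, stroke at near end)
β3 stroke→J1  (Se1 fixes effort; stroke away)
β0 stroke→J2  (J1: bond 3 brought effort, rest push out)
β2 stroke→I1  (common-e at J1 fixed by 3)
β4 stroke→R1  (J2: bond 0 brought effort, rest push out)

bond 0 |J2
bond 1 |Sf1
bond 2 |I1
bond 3 |J1
bond 4 |R1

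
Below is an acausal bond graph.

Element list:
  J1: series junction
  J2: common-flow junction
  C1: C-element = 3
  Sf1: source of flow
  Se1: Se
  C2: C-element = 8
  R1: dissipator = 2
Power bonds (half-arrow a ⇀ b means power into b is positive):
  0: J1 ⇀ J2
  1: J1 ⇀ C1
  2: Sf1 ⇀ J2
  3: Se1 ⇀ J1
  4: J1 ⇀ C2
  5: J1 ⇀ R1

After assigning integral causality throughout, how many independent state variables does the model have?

bond 2 stroke→Sf1  (Sf1 fixes flow; stroke at Sf1)
bond 3 stroke→J1  (source Se1 imposes e)
bond 0 stroke→J2  (J2: bond 2 brought flow, rest push out)
bond 1 stroke→J1  (J1 flow already set via bond 0)
bond 4 stroke→J1  (J1 flow already set via bond 0)
bond 5 stroke→J1  (1-jn J1 has f-setter on 0)

2  (C1, C2 all integral)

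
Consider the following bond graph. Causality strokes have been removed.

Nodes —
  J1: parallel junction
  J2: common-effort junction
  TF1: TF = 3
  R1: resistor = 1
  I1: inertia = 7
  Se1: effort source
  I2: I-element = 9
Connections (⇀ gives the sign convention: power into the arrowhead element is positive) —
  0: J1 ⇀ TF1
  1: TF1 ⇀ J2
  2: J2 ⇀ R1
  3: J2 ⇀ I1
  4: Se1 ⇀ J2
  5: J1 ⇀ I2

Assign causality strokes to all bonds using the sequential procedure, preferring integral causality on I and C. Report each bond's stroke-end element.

#0 →J1
#1 →TF1
#2 →R1
#3 →I1
#4 →J2
#5 →I2

#4 stroke→J2  (source Se1 imposes e)
#1 stroke→TF1  (J2 effort already set via bond 4)
#2 stroke→R1  (common-e at J2 fixed by 4)
#3 stroke→I1  (J2: bond 4 brought effort, rest push out)
#0 stroke→J1  (TF TF1: opposite of bond 1)
#5 stroke→I2  (0-jn J1 has e-setter on 0)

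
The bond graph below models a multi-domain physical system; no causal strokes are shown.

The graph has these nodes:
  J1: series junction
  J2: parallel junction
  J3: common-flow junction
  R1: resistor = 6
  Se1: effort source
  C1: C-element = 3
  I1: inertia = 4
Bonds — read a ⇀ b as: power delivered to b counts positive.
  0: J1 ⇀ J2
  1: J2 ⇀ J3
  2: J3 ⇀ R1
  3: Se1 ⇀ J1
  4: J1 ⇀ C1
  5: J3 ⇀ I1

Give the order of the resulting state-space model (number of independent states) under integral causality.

bond 3 |J1  (Se1 fixes effort; stroke away)
bond 4 |J1  (prefer integral on C1)
bond 0 |J2  (J1 needs exactly one f-in)
bond 1 |J3  (J2 effort already set via bond 0)
bond 5 |I1  (prefer integral on I1)
bond 2 |J3  (1-jn J3 has f-setter on 5)

2  (C1, I1 all integral)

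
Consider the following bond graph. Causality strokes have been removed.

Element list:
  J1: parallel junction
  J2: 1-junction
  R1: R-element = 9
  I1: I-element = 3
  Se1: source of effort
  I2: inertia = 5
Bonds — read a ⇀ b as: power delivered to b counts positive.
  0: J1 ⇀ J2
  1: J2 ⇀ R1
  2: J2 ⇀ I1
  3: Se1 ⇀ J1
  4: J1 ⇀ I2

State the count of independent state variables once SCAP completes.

#3 |J1  (Se1 fixes effort; stroke away)
#0 |J2  (J1: bond 3 brought effort, rest push out)
#4 |I2  (common-e at J1 fixed by 3)
#2 |I1  (I1 integral (f out))
#1 |J2  (1-jn J2 has f-setter on 2)

2  (I1, I2 all integral)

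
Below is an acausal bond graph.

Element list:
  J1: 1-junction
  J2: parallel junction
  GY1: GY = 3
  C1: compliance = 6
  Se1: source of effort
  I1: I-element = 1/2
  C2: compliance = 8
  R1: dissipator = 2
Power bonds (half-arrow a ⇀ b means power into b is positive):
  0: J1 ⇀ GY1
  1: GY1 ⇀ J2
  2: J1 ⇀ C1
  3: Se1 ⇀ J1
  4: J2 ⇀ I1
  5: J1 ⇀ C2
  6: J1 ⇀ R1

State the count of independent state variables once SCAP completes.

bond 3 →J1  (Se1 (Se) sets effort on bond)
bond 2 →J1  (C1: C, integral causality)
bond 4 →I1  (I1: I, integral causality)
bond 1 →J2  (J2: last free bond brings effort in)
bond 0 →J1  (GY1 both-in/both-out from 1)
bond 5 →J1  (prefer integral on C2)
bond 6 →R1  (closing 1-jn rule on J1)

3  (C1, C2, I1 all integral)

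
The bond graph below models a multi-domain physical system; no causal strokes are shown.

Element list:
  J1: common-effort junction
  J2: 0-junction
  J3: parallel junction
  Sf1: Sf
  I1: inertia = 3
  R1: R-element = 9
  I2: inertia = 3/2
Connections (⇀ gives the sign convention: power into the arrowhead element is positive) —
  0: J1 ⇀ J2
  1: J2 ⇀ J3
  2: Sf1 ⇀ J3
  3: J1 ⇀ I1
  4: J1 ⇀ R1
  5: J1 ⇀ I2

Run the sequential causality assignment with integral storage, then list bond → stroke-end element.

#2 stroke→Sf1  (Sf1 (Sf) sets flow on bond)
#1 stroke→J3  (only one effort-in slot at J3)
#0 stroke→J2  (only one effort-in slot at J2)
#3 stroke→I1  (I1 outputs flow p/I1)
#5 stroke→I2  (I2 integral (f out))
#4 stroke→J1  (closing 0-jn rule on J1)

b0 →J2
b1 →J3
b2 →Sf1
b3 →I1
b4 →J1
b5 →I2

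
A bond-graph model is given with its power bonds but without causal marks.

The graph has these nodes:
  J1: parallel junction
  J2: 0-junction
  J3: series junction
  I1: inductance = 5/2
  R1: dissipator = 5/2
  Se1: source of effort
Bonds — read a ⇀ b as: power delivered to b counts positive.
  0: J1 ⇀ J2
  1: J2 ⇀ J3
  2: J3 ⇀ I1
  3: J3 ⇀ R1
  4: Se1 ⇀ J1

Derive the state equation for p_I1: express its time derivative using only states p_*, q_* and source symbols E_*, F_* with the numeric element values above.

dp_I1/dt = E_Se1 - p_I1

#4 stroke at J1  (Se1 (Se) sets effort on bond)
#0 stroke at J2  (J1: bond 4 brought effort, rest push out)
#1 stroke at J3  (J2 effort already set via bond 0)
#2 stroke at I1  (prefer integral on I1)
#3 stroke at J3  (J3: bond 2 brought flow, rest push out)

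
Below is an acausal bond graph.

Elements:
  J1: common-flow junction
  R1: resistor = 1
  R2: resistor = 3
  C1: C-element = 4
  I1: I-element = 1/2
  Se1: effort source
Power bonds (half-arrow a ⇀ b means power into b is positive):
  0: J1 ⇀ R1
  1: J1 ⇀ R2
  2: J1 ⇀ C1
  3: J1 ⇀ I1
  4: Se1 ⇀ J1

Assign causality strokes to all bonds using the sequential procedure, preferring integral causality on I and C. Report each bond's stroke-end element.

#4 stroke at J1  (source Se1 imposes e)
#2 stroke at J1  (prefer integral on C1)
#3 stroke at I1  (prefer integral on I1)
#0 stroke at J1  (1-jn J1 has f-setter on 3)
#1 stroke at J1  (common-f at J1 fixed by 3)

bond 0 stroke→J1
bond 1 stroke→J1
bond 2 stroke→J1
bond 3 stroke→I1
bond 4 stroke→J1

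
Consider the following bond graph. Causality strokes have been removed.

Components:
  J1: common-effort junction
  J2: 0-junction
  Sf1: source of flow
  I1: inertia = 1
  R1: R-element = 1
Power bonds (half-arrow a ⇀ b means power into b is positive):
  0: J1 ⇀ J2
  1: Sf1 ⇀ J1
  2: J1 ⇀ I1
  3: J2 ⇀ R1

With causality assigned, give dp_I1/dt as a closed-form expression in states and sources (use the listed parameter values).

#1 stroke at Sf1  (Sf1 fixes flow; stroke at Sf1)
#2 stroke at I1  (I1: I, integral causality)
#0 stroke at J1  (closing 0-jn rule on J1)
#3 stroke at J2  (closing 0-jn rule on J2)

dp_I1/dt = F_Sf1 - p_I1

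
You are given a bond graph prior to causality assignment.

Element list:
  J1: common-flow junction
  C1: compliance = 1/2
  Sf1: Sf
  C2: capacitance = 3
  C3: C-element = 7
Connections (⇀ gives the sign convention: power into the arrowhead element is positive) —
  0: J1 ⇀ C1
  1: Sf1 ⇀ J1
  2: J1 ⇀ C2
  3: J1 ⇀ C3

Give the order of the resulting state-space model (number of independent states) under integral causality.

#1 →Sf1  (Sf1: flow source, stroke at near end)
#0 →J1  (common-f at J1 fixed by 1)
#2 →J1  (1-jn J1 has f-setter on 1)
#3 →J1  (1-jn J1 has f-setter on 1)

3  (C1, C2, C3 all integral)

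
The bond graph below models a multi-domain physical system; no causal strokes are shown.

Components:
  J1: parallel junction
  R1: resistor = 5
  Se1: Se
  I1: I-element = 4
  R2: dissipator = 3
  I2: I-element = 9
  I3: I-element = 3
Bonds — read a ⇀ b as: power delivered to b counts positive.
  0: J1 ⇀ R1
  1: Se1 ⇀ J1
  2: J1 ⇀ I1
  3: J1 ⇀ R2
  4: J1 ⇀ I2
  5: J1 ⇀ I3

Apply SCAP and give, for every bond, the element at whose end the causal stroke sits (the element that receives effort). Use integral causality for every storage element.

β0 |R1
β1 |J1
β2 |I1
β3 |R2
β4 |I2
β5 |I3

β1 stroke→J1  (Se1 fixes effort; stroke away)
β0 stroke→R1  (common-e at J1 fixed by 1)
β2 stroke→I1  (J1: bond 1 brought effort, rest push out)
β3 stroke→R2  (J1: bond 1 brought effort, rest push out)
β4 stroke→I2  (J1: bond 1 brought effort, rest push out)
β5 stroke→I3  (J1 effort already set via bond 1)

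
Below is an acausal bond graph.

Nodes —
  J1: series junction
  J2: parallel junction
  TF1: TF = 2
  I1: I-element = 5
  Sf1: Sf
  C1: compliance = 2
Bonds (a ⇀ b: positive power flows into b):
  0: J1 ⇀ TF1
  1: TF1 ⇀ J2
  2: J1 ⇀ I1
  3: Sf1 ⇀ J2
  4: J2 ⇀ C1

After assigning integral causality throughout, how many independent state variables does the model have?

bond 3 →Sf1  (source Sf1 imposes f)
bond 2 →I1  (I1 integral (f out))
bond 0 →J1  (1-jn J1 has f-setter on 2)
bond 1 →TF1  (TF TF1: opposite of bond 0)
bond 4 →J2  (J2: last free bond brings effort in)

2  (C1, I1 all integral)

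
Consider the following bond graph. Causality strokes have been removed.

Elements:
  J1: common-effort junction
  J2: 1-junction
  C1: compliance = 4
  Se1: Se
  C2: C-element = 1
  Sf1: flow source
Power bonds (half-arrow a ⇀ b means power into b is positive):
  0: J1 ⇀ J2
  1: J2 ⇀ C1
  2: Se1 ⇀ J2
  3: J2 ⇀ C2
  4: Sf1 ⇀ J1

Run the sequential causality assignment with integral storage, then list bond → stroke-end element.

bond 2 stroke at J2  (Se1 fixes effort; stroke away)
bond 4 stroke at Sf1  (Sf1 (Sf) sets flow on bond)
bond 0 stroke at J1  (J1 needs exactly one e-in)
bond 1 stroke at J2  (J2: bond 0 brought flow, rest push out)
bond 3 stroke at J2  (J2: bond 0 brought flow, rest push out)

β0 stroke→J1
β1 stroke→J2
β2 stroke→J2
β3 stroke→J2
β4 stroke→Sf1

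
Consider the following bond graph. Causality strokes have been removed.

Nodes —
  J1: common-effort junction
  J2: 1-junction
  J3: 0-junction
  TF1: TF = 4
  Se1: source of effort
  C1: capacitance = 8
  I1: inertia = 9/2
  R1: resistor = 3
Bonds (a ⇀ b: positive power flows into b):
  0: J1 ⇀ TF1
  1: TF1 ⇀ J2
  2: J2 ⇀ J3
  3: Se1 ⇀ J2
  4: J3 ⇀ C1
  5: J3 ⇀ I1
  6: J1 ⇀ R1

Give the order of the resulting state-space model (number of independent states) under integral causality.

β3 |J2  (Se1: effort source, stroke at far end)
β4 |J3  (C1 outputs effort q/C1)
β2 |J2  (0-jn J3 has e-setter on 4)
β5 |I1  (common-e at J3 fixed by 4)
β1 |TF1  (closing 1-jn rule on J2)
β0 |J1  (TF1 one-in-one-out from 1)
β6 |R1  (common-e at J1 fixed by 0)

2  (C1, I1 all integral)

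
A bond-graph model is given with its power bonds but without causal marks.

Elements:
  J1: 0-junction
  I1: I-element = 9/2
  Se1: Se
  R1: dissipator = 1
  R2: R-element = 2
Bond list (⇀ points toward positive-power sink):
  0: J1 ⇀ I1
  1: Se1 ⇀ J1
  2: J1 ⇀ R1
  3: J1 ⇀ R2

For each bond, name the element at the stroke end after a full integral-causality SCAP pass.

bond 1 →J1  (Se1 fixes effort; stroke away)
bond 0 →I1  (0-jn J1 has e-setter on 1)
bond 2 →R1  (0-jn J1 has e-setter on 1)
bond 3 →R2  (J1: bond 1 brought effort, rest push out)

β0 stroke at I1
β1 stroke at J1
β2 stroke at R1
β3 stroke at R2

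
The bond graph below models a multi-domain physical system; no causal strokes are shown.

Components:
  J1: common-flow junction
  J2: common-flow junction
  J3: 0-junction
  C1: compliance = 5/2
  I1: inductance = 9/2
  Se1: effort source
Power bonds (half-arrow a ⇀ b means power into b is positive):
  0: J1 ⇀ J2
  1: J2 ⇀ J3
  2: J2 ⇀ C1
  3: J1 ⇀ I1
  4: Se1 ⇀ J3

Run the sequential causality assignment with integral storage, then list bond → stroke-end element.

β0 →J1
β1 →J2
β2 →J2
β3 →I1
β4 →J3

β4 →J3  (Se1: effort source, stroke at far end)
β1 →J2  (J3: bond 4 brought effort, rest push out)
β2 →J2  (C1 integral (e out))
β0 →J1  (only one flow-in slot at J2)
β3 →I1  (J1: last free bond brings flow in)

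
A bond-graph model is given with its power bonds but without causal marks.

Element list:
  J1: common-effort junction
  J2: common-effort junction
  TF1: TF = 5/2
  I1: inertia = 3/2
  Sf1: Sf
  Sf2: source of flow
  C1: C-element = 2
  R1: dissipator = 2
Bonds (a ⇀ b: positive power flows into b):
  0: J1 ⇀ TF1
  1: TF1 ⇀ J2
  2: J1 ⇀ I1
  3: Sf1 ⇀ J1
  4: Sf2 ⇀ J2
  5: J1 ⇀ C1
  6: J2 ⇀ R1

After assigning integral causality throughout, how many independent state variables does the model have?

2  (C1, I1 all integral)

bond 3 stroke→Sf1  (Sf1 (Sf) sets flow on bond)
bond 4 stroke→Sf2  (Sf2 (Sf) sets flow on bond)
bond 2 stroke→I1  (I1 outputs flow p/I1)
bond 5 stroke→J1  (C1 outputs effort q/C1)
bond 0 stroke→TF1  (common-e at J1 fixed by 5)
bond 1 stroke→J2  (TF1 one-in-one-out from 0)
bond 6 stroke→R1  (0-jn J2 has e-setter on 1)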